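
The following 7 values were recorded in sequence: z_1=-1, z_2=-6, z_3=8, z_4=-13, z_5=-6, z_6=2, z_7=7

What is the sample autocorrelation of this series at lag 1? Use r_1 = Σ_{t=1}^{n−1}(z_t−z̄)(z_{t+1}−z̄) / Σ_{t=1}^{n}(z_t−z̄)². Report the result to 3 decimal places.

Mean z̄ = (-1 − 6 + 8 − 13 − 6 + 2 + 7)/7 = -1.2857
Numerator Σ_{t=1}^{6}(z_t−z̄)(z_{t+1}−z̄) = -86.9388
Denominator Σ(z_t−z̄)² = 347.4286
r_1 = -86.9388 / 347.4286 = -0.250

-0.250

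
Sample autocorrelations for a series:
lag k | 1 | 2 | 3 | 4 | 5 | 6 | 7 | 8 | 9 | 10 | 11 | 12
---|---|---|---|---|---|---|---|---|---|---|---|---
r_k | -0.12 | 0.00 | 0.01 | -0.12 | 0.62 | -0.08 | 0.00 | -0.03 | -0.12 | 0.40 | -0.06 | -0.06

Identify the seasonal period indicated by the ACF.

The largest autocorrelation is r_5 = 0.62, with a weaker echo at lag 10 (0.40); the remaining lags stay at or below 0.01.
The dominant spike at lag 5 indicates a seasonal period of 5.

5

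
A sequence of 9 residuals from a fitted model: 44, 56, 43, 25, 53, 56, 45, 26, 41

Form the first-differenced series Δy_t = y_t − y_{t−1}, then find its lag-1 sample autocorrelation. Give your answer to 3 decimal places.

First differences Δy: 12, -13, -18, 28, 3, -11, -19, 15
Mean of differences = -0.3750
Numerator Σ(Δy_t−Δȳ)(Δy_{t+1}−Δȳ) = -462.3906
Denominator Σ(Δy_t−Δȳ)² = 2135.8750
r_1(Δy) = -462.3906 / 2135.8750 = -0.216

-0.216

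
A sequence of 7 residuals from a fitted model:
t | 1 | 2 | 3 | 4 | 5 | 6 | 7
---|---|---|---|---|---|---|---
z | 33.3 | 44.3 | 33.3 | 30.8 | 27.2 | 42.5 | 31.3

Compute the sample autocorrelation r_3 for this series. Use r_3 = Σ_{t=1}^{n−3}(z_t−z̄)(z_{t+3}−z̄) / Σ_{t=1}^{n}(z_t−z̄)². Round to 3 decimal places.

Mean z̄ = (33.3 + 44.3 + 33.3 + 30.8 + 27.2 + 42.5 + 31.3)/7 = 34.6714
Deviations from mean: -1.3714, 9.6286, -1.3714, -3.8714, -7.4714, 7.8286, -3.3714
Numerator Σ_{t=1}^{4}(z_t−z̄)(z_{t+3}−z̄) = -64.3139
Denominator Σ(z_t−z̄)² = 239.9343
r_3 = -64.3139 / 239.9343 = -0.268

-0.268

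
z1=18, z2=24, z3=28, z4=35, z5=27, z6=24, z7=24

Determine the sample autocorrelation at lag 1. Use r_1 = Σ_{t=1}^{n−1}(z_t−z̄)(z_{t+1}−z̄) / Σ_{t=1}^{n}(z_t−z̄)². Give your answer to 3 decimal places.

Mean z̄ = (18 + 24 + 28 + 35 + 27 + 24 + 24)/7 = 25.7143
Deviations from mean: -7.7143, -1.7143, 2.2857, 9.2857, 1.2857, -1.7143, -1.7143
Σ(z_t−z̄)(z_{t+1}−z̄) = (13.2245) + (-3.9184) + (21.2245) + (11.9388) + (-2.2041) + (2.9388) = 43.2041
Denominator Σ(z_t−z̄)² = 161.4286
r_1 = 43.2041 / 161.4286 = 0.268

0.268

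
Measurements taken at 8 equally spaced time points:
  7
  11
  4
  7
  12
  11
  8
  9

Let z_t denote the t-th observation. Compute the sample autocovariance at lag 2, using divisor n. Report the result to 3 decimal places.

-2.129

Mean z̄ = (7 + 11 + 4 + 7 + 12 + 11 + 8 + 9)/8 = 8.6250
Σ_{t=1}^{6}(z_t−z̄)(z_{t+2}−z̄) = -17.0313
γ_2 = -17.0313 / 8 = -2.129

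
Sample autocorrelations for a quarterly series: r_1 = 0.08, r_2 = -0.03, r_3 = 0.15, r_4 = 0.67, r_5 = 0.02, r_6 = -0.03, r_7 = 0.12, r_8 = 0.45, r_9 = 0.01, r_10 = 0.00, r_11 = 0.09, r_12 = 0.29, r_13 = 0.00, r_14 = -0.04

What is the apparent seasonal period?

4

The largest autocorrelation is r_4 = 0.67, with weaker echoes at lags 8 (0.45) and 12 (0.29); the remaining lags stay at or below 0.15.
The dominant spike at lag 4 indicates a seasonal period of 4.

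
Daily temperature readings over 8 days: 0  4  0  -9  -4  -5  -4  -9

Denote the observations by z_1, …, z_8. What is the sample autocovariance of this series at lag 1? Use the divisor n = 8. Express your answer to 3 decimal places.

Mean z̄ = (0 + 4 + 0 − 9 − 4 − 5 − 4 − 9)/8 = -3.3750
Deviations: 3.3750, 7.3750, 3.3750, -5.6250, -0.6250, -1.6250, -0.6250, -5.6250
Σ_{t=1}^{7}(z_t−z̄)(z_{t+1}−z̄) = 39.8594
γ_1 = 39.8594 / 8 = 4.982

4.982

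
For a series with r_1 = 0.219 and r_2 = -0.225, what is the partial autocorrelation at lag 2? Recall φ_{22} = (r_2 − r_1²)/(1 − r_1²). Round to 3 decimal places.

-0.287

φ_{22} = (r_2 − r_1²) / (1 − r_1²)
r_1² = (0.219)² = 0.047961
Numerator = -0.225 − 0.0480 = -0.2730; denominator = 1 − 0.0480 = 0.9520
φ_{22} = -0.2730 / 0.9520 = -0.287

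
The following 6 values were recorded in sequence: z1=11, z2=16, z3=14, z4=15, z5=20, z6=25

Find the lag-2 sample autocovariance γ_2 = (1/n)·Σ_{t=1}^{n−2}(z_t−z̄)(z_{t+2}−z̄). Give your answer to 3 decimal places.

-0.981

Mean z̄ = (11 + 16 + 14 + 15 + 20 + 25)/6 = 16.8333
Deviations: -5.8333, -0.8333, -2.8333, -1.8333, 3.1667, 8.1667
Σ_{t=1}^{4}(z_t−z̄)(z_{t+2}−z̄) = -5.8889
γ_2 = -5.8889 / 6 = -0.981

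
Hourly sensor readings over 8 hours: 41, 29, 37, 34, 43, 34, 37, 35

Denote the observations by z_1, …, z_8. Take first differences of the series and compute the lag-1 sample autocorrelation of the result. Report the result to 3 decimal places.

First differences Δz: -12, 8, -3, 9, -9, 3, -2
Mean of differences = -0.8571
Numerator Σ(Δz_t−Δz̄)(Δz_{t+1}−Δz̄) = -254.8776
Denominator Σ(Δz_t−Δz̄)² = 386.8571
r_1(Δz) = -254.8776 / 386.8571 = -0.659

-0.659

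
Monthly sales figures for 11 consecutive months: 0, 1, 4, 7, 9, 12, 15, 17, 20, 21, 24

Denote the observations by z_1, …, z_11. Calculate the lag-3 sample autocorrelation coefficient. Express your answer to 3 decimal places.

Mean z̄ = (0 + 1 + 4 + 7 + 9 + 12 + 15 + 17 + 20 + 21 + 24)/11 = 11.8182
Numerator Σ_{t=1}^{8}(z_t−z̄)(z_{t+3}−z̄) = 149.9008
Denominator Σ(z_t−z̄)² = 685.6364
r_3 = 149.9008 / 685.6364 = 0.219

0.219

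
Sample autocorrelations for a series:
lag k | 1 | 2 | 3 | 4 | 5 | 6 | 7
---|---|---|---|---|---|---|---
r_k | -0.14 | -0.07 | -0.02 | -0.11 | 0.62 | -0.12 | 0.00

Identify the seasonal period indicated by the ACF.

5

The largest autocorrelation is r_5 = 0.62; the remaining lags stay at or below 0.00.
The dominant spike at lag 5 indicates a seasonal period of 5.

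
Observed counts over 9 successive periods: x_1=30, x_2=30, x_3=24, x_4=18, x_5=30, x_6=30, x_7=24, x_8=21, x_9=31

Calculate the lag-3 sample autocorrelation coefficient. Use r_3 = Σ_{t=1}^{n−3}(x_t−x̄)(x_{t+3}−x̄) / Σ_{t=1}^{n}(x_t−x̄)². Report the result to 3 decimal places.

Mean x̄ = (30 + 30 + 24 + 18 + 30 + 30 + 24 + 21 + 31)/9 = 26.4444
Numerator Σ_{t=1}^{6}(x_t−x̄)(x_{t+3}−x̄) = -8.5926
Denominator Σ(x_t−x̄)² = 184.2222
r_3 = -8.5926 / 184.2222 = -0.047

-0.047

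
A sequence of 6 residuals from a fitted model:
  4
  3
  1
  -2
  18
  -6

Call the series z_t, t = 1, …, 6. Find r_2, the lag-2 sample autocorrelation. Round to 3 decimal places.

Mean z̄ = (4 + 3 + 1 − 2 + 18 − 6)/6 = 3.0000
Deviations from mean: 1.0000, 0.0000, -2.0000, -5.0000, 15.0000, -9.0000
Σ(z_t−z̄)(z_{t+2}−z̄) = (-2.0000) + (0.0000) + (-30.0000) + (45.0000) = 13.0000
Denominator Σ(z_t−z̄)² = 336.0000
r_2 = 13.0000 / 336.0000 = 0.039

0.039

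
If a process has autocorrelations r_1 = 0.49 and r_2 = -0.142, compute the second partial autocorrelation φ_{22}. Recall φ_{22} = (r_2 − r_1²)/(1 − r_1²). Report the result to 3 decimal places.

-0.503

φ_{22} = (r_2 − r_1²) / (1 − r_1²)
r_1² = (0.49)² = 0.2401
Numerator = -0.142 − 0.2401 = -0.3821; denominator = 1 − 0.2401 = 0.7599
φ_{22} = -0.3821 / 0.7599 = -0.503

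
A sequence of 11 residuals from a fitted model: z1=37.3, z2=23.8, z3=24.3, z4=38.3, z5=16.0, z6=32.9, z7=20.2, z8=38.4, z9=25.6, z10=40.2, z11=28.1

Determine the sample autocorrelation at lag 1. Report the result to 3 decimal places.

-0.625

Mean z̄ = (37.3 + 23.8 + 24.3 + 38.3 + 16.0 + 32.9 + 20.2 + 38.4 + 25.6 + 40.2 + 28.1)/11 = 29.5545
Numerator Σ_{t=1}^{10}(z_t−z̄)(z_{t+1}−z̄) = -430.7766
Denominator Σ(z_t−z̄)² = 688.9473
r_1 = -430.7766 / 688.9473 = -0.625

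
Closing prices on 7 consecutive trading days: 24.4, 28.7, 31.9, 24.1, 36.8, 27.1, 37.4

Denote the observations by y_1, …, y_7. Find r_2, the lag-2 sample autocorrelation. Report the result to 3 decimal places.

Mean ȳ = (24.4 + 28.7 + 31.9 + 24.1 + 36.8 + 27.1 + 37.4)/7 = 30.0571
Deviations from mean: -5.6571, -1.3571, 1.8429, -5.9571, 6.7429, -2.9571, 7.3429
Σ(y_t−ȳ)(y_{t+2}−ȳ) = (-10.4253) + (8.0847) + (12.4261) + (17.6161) + (49.5118) = 77.2135
Denominator Σ(y_t−ȳ)² = 180.8571
r_2 = 77.2135 / 180.8571 = 0.427

0.427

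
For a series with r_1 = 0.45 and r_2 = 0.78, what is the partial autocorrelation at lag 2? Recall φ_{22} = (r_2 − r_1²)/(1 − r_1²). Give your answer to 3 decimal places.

φ_{22} = (r_2 − r_1²) / (1 − r_1²)
r_1² = (0.45)² = 0.2025
Numerator = 0.78 − 0.2025 = 0.5775; denominator = 1 − 0.2025 = 0.7975
φ_{22} = 0.5775 / 0.7975 = 0.724

0.724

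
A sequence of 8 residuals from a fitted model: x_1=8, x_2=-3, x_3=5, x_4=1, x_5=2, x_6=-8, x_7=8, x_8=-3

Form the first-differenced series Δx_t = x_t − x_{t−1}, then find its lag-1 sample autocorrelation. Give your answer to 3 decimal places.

-0.688

First differences Δx: -11, 8, -4, 1, -10, 16, -11
Mean of differences = -1.5714
Numerator Σ(Δx_t−Δx̄)(Δx_{t+1}−Δx̄) = -455.1837
Denominator Σ(Δx_t−Δx̄)² = 661.7143
r_1(Δx) = -455.1837 / 661.7143 = -0.688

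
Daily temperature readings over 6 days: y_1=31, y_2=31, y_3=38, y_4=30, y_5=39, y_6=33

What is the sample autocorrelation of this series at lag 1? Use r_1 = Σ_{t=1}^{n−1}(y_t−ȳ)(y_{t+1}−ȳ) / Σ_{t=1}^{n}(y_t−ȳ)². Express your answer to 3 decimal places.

Mean ȳ = (31 + 31 + 38 + 30 + 39 + 33)/6 = 33.6667
Σ(y_t−ȳ)(y_{t+1}−ȳ) = (7.1111) + (-11.5556) + (-15.8889) + (-19.5556) + (-3.5556) = -43.4444
Denominator Σ(y_t−ȳ)² = 75.3333
r_1 = -43.4444 / 75.3333 = -0.577

-0.577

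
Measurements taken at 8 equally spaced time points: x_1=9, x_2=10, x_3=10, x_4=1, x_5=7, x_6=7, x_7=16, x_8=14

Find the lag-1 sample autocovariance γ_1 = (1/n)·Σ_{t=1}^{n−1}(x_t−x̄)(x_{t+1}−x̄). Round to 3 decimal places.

4.336

Mean x̄ = (9 + 10 + 10 + 1 + 7 + 7 + 16 + 14)/8 = 9.2500
Σ_{t=1}^{7}(x_t−x̄)(x_{t+1}−x̄) = 34.6875
γ_1 = 34.6875 / 8 = 4.336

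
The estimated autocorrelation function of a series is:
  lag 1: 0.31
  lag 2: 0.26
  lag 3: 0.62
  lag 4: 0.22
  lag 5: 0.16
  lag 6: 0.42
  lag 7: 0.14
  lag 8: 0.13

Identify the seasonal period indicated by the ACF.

3

The largest autocorrelation is r_3 = 0.62, with a weaker echo at lag 6 (0.42); the remaining lags stay at or below 0.31. The elevated value at lag 1 (0.31), dropping to 0.26 at lag 2, reflects decaying short-term dependence rather than seasonality.
The dominant spike at lag 3 indicates a seasonal period of 3.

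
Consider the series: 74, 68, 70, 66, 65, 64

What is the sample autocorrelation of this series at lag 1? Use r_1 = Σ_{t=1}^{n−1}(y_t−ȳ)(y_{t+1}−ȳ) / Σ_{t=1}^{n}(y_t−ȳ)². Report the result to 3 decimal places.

Mean ȳ = (74 + 68 + 70 + 66 + 65 + 64)/6 = 67.8333
Σ(y_t−ȳ)(y_{t+1}−ȳ) = (1.0278) + (0.3611) + (-3.9722) + (5.1944) + (10.8611) = 13.4722
Denominator Σ(y_t−ȳ)² = 68.8333
r_1 = 13.4722 / 68.8333 = 0.196

0.196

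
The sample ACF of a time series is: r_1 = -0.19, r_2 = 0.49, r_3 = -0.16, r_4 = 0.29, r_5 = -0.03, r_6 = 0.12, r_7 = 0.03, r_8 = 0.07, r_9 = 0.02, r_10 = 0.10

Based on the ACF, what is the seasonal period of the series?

2

The largest autocorrelation is r_2 = 0.49, with a weaker echo at lag 4 (0.29); the remaining lags stay at or below 0.12.
The dominant spike at lag 2 indicates a seasonal period of 2.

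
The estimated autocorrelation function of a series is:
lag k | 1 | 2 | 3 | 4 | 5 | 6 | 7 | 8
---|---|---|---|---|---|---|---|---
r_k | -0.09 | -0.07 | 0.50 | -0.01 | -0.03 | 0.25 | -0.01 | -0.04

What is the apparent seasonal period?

3

The largest autocorrelation is r_3 = 0.50, with a weaker echo at lag 6 (0.25); the remaining lags stay at or below -0.01.
The dominant spike at lag 3 indicates a seasonal period of 3.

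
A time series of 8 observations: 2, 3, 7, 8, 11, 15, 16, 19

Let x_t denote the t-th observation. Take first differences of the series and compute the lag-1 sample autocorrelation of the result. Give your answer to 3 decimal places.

First differences Δx: 1, 4, 1, 3, 4, 1, 3
Mean of differences = 2.4286
Numerator Σ(Δx_t−Δx̄)(Δx_{t+1}−Δx̄) = -7.4694
Denominator Σ(Δx_t−Δx̄)² = 11.7143
r_1(Δx) = -7.4694 / 11.7143 = -0.638

-0.638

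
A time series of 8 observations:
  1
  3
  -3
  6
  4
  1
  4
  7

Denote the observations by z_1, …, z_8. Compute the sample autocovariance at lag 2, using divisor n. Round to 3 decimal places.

-0.941

Mean z̄ = (1 + 3 − 3 + 6 + 4 + 1 + 4 + 7)/8 = 2.8750
Deviations: -1.8750, 0.1250, -5.8750, 3.1250, 1.1250, -1.8750, 1.1250, 4.1250
Σ_{t=1}^{6}(z_t−z̄)(z_{t+2}−z̄) = -7.5313
γ_2 = -7.5313 / 8 = -0.941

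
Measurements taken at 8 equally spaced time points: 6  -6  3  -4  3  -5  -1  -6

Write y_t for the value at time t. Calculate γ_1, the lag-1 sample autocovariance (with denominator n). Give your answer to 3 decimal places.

-12.008

Mean ȳ = (6 − 6 + 3 − 4 + 3 − 5 − 1 − 6)/8 = -1.2500
Deviations: 7.2500, -4.7500, 4.2500, -2.7500, 4.2500, -3.7500, 0.2500, -4.7500
Σ_{t=1}^{7}(y_t−ȳ)(y_{t+1}−ȳ) = -96.0625
γ_1 = -96.0625 / 8 = -12.008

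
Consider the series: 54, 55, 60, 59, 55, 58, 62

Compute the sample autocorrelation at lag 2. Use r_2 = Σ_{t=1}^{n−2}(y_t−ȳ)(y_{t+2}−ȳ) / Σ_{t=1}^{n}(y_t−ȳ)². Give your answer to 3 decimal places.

Mean ȳ = (54 + 55 + 60 + 59 + 55 + 58 + 62)/7 = 57.5714
Deviations from mean: -3.5714, -2.5714, 2.4286, 1.4286, -2.5714, 0.4286, 4.4286
Σ(y_t−ȳ)(y_{t+2}−ȳ) = (-8.6735) + (-3.6735) + (-6.2449) + (0.6122) + (-11.3878) = -29.3673
Denominator Σ(y_t−ȳ)² = 53.7143
r_2 = -29.3673 / 53.7143 = -0.547

-0.547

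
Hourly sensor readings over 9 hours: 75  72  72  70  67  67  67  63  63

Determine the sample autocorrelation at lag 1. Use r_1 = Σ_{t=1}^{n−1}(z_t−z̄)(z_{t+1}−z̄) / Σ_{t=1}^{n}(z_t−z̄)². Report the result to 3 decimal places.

Mean z̄ = (75 + 72 + 72 + 70 + 67 + 67 + 67 + 63 + 63)/9 = 68.4444
Numerator Σ_{t=1}^{8}(z_t−z̄)(z_{t+1}−z̄) = 80.9136
Denominator Σ(z_t−z̄)² = 136.2222
r_1 = 80.9136 / 136.2222 = 0.594

0.594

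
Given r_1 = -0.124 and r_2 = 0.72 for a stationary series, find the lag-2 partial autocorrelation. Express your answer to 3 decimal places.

0.716

φ_{22} = (r_2 − r_1²) / (1 − r_1²)
r_1² = (-0.124)² = 0.015376
Numerator = 0.72 − 0.0154 = 0.7046; denominator = 1 − 0.0154 = 0.9846
φ_{22} = 0.7046 / 0.9846 = 0.716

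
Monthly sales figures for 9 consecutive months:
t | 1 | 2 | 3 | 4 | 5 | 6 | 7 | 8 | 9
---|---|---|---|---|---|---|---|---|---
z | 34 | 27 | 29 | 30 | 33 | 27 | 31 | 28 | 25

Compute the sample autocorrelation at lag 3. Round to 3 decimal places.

Mean z̄ = (34 + 27 + 29 + 30 + 33 + 27 + 31 + 28 + 25)/9 = 29.3333
Σ(z_t−z̄)(z_{t+3}−z̄) = (3.1111) + (-8.5556) + (0.7778) + (1.1111) + (-4.8889) + (10.1111) = 1.6667
Denominator Σ(z_t−z̄)² = 70.0000
r_3 = 1.6667 / 70.0000 = 0.024

0.024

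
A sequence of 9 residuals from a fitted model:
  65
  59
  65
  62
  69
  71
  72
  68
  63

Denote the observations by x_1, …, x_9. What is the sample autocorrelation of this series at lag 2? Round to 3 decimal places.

0.107

Mean x̄ = (65 + 59 + 65 + 62 + 69 + 71 + 72 + 68 + 63)/9 = 66.0000
Σ(x_t−x̄)(x_{t+2}−x̄) = (1.0000) + (28.0000) + (-3.0000) + (-20.0000) + (18.0000) + (10.0000) + (-18.0000) = 16.0000
Denominator Σ(x_t−x̄)² = 150.0000
r_2 = 16.0000 / 150.0000 = 0.107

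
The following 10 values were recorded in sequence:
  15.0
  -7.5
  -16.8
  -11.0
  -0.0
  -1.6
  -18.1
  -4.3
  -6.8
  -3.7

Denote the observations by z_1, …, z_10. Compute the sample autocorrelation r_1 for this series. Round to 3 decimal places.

Mean z̄ = (15.0 − 7.5 − 16.8 − 11.0 − 0.0 − 1.6 − 18.1 − 4.3 − 6.8 − 3.7)/10 = -5.4800
Numerator Σ_{t=1}^{9}(z_t−z̄)(z_{t+1}−z̄) = -32.7684
Denominator Σ(z_t−z̄)² = 792.7760
r_1 = -32.7684 / 792.7760 = -0.041

-0.041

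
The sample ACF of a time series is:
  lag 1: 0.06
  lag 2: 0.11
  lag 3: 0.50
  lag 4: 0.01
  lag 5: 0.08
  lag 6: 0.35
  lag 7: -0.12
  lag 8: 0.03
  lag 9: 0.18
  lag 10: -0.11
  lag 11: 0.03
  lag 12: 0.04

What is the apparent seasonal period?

3

The largest autocorrelation is r_3 = 0.50, with weaker echoes at lags 6 (0.35) and 9 (0.18); the remaining lags stay at or below 0.11.
The dominant spike at lag 3 indicates a seasonal period of 3.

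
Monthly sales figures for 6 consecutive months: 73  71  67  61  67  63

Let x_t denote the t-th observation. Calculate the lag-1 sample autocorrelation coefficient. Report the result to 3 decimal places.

0.231

Mean x̄ = (73 + 71 + 67 + 61 + 67 + 63)/6 = 67.0000
Numerator Σ_{t=1}^{5}(x_t−x̄)(x_{t+1}−x̄) = 24.0000
Denominator Σ(x_t−x̄)² = 104.0000
r_1 = 24.0000 / 104.0000 = 0.231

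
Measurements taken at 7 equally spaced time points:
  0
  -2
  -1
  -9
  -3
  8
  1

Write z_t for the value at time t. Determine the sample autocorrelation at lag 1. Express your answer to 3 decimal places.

0.099

Mean z̄ = (0 − 2 − 1 − 9 − 3 + 8 + 1)/7 = -0.8571
Deviations from mean: 0.8571, -1.1429, -0.1429, -8.1429, -2.1429, 8.8571, 1.8571
Numerator Σ_{t=1}^{6}(z_t−z̄)(z_{t+1}−z̄) = 15.2653
Denominator Σ(z_t−z̄)² = 154.8571
r_1 = 15.2653 / 154.8571 = 0.099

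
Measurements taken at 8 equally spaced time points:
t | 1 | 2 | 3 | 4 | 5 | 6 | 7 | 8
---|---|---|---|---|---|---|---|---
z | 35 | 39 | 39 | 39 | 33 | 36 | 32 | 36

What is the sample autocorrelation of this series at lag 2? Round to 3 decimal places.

Mean z̄ = (35 + 39 + 39 + 39 + 33 + 36 + 32 + 36)/8 = 36.1250
Deviations from mean: -1.1250, 2.8750, 2.8750, 2.8750, -3.1250, -0.1250, -4.1250, -0.1250
Σ(z_t−z̄)(z_{t+2}−z̄) = (-3.2344) + (8.2656) + (-8.9844) + (-0.3594) + (12.8906) + (0.0156) = 8.5938
Denominator Σ(z_t−z̄)² = 52.8750
r_2 = 8.5938 / 52.8750 = 0.163

0.163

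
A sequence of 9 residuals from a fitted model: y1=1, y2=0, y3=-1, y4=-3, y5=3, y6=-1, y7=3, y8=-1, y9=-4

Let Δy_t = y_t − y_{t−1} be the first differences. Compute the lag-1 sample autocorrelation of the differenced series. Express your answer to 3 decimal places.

-0.563

First differences Δy: -1, -1, -2, 6, -4, 4, -4, -3
Mean of differences = -0.6250
Numerator Σ(Δy_t−Δȳ)(Δy_{t+1}−Δȳ) = -54.0156
Denominator Σ(Δy_t−Δȳ)² = 95.8750
r_1(Δy) = -54.0156 / 95.8750 = -0.563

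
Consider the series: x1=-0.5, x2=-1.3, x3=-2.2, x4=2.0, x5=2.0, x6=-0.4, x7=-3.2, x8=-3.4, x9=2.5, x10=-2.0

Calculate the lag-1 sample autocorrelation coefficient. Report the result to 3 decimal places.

Mean x̄ = (-0.5 − 1.3 − 2.2 + 2.0 + 2.0 − 0.4 − 3.2 − 3.4 + 2.5 − 2.0)/10 = -0.6500
Numerator Σ_{t=1}^{9}(x_t−x̄)(x_{t+1}−x̄) = -2.0525
Denominator Σ(x_t−x̄)² = 42.7650
r_1 = -2.0525 / 42.7650 = -0.048

-0.048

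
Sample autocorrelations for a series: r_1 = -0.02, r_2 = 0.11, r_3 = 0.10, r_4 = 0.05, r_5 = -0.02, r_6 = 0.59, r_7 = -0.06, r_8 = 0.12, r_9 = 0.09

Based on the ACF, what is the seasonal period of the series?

The largest autocorrelation is r_6 = 0.59; the remaining lags stay at or below 0.12.
The dominant spike at lag 6 indicates a seasonal period of 6.

6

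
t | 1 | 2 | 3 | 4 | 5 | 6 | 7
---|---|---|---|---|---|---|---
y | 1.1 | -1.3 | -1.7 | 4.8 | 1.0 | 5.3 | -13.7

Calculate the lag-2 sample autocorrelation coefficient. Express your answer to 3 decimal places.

0.015

Mean ȳ = (1.1 − 1.3 − 1.7 + 4.8 + 1.0 + 5.3 − 13.7)/7 = -0.6429
Σ(y_t−ȳ)(y_{t+2}−ȳ) = (-1.8424) + (-3.5767) + (-1.7367) + (32.3461) + (-21.4510) = 3.7392
Denominator Σ(y_t−ȳ)² = 242.7171
r_2 = 3.7392 / 242.7171 = 0.015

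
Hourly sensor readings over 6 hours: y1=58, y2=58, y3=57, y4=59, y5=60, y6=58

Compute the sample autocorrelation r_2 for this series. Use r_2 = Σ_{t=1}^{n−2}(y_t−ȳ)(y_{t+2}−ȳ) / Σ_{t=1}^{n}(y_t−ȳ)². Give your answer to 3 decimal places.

Mean ȳ = (58 + 58 + 57 + 59 + 60 + 58)/6 = 58.3333
Numerator Σ_{t=1}^{4}(y_t−ȳ)(y_{t+2}−ȳ) = -2.2222
Denominator Σ(y_t−ȳ)² = 5.3333
r_2 = -2.2222 / 5.3333 = -0.417

-0.417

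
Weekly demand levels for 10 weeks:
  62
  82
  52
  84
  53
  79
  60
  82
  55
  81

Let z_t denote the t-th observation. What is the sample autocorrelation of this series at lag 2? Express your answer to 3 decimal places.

Mean z̄ = (62 + 82 + 52 + 84 + 53 + 79 + 60 + 82 + 55 + 81)/10 = 69.0000
Numerator Σ_{t=1}^{8}(z_t−z̄)(z_{t+2}−z̄) = 1292.0000
Denominator Σ(z_t−z̄)² = 1678.0000
r_2 = 1292.0000 / 1678.0000 = 0.770

0.770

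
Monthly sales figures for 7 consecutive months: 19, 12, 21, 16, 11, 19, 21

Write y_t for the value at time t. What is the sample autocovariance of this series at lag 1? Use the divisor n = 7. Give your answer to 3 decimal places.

-4.571

Mean ȳ = (19 + 12 + 21 + 16 + 11 + 19 + 21)/7 = 17.0000
Σ_{t=1}^{6}(y_t−ȳ)(y_{t+1}−ȳ) = -32.0000
γ_1 = -32.0000 / 7 = -4.571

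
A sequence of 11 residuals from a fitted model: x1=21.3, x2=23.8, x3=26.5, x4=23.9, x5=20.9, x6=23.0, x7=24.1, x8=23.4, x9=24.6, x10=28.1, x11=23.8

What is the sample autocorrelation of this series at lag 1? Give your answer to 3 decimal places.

Mean x̄ = (21.3 + 23.8 + 26.5 + 23.9 + 20.9 + 23.0 + 24.1 + 23.4 + 24.6 + 28.1 + 23.8)/11 = 23.9455
Numerator Σ_{t=1}^{10}(x_t−x̄)(x_{t+1}−x̄) = 4.4425
Denominator Σ(x_t−x̄)² = 41.7473
r_1 = 4.4425 / 41.7473 = 0.106

0.106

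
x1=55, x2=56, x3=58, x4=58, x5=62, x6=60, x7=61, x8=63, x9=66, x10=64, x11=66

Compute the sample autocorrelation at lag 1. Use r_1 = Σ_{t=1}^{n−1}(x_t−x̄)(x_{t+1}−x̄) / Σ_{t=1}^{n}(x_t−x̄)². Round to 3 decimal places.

0.625

Mean x̄ = (55 + 56 + 58 + 58 + 62 + 60 + 61 + 63 + 66 + 64 + 66)/11 = 60.8182
Numerator Σ_{t=1}^{10}(x_t−x̄)(x_{t+1}−x̄) = 89.7851
Denominator Σ(x_t−x̄)² = 143.6364
r_1 = 89.7851 / 143.6364 = 0.625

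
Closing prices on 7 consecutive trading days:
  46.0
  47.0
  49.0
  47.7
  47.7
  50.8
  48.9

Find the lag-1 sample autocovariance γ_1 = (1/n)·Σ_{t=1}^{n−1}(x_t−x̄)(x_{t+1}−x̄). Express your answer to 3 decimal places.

Mean x̄ = (46.0 + 47.0 + 49.0 + 47.7 + 47.7 + 50.8 + 48.9)/7 = 48.1571
Σ_{t=1}^{6}(x_t−x̄)(x_{t+1}−x̄) = 2.0996
γ_1 = 2.0996 / 7 = 0.300

0.300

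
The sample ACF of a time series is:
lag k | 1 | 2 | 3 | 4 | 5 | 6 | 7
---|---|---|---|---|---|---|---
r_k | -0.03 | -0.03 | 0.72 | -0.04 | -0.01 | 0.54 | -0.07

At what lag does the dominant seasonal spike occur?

The largest autocorrelation is r_3 = 0.72, with a weaker echo at lag 6 (0.54); the remaining lags stay at or below -0.01.
The dominant spike at lag 3 indicates a seasonal period of 3.

3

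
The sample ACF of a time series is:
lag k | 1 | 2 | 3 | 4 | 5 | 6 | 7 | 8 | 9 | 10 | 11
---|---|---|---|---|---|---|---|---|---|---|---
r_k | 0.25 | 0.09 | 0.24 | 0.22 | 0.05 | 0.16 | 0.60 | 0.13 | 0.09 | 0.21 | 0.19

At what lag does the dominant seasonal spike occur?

The largest autocorrelation is r_7 = 0.60; the remaining lags stay at or below 0.25. The elevated value at lag 1 (0.25), dropping to 0.09 at lag 2, reflects decaying short-term dependence rather than seasonality.
The dominant spike at lag 7 indicates a seasonal period of 7.

7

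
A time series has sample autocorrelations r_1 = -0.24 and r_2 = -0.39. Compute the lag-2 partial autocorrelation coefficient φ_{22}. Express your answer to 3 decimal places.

-0.475

φ_{22} = (r_2 − r_1²) / (1 − r_1²)
r_1² = (-0.24)² = 0.0576
Numerator = -0.39 − 0.0576 = -0.4476; denominator = 1 − 0.0576 = 0.9424
φ_{22} = -0.4476 / 0.9424 = -0.475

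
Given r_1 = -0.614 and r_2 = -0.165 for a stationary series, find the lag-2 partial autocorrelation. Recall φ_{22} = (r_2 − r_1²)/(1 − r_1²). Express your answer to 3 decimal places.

-0.870

φ_{22} = (r_2 − r_1²) / (1 − r_1²)
r_1² = (-0.614)² = 0.376996
Numerator = -0.165 − 0.3770 = -0.5420; denominator = 1 − 0.3770 = 0.6230
φ_{22} = -0.5420 / 0.6230 = -0.870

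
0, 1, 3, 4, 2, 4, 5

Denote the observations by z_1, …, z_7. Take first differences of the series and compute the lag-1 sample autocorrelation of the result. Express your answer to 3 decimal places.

First differences Δz: 1, 2, 1, -2, 2, 1
Mean of differences = 0.8333
Numerator Σ(Δz_t−Δz̄)(Δz_{t+1}−Δz̄) = -3.1944
Denominator Σ(Δz_t−Δz̄)² = 10.8333
r_1(Δz) = -3.1944 / 10.8333 = -0.295

-0.295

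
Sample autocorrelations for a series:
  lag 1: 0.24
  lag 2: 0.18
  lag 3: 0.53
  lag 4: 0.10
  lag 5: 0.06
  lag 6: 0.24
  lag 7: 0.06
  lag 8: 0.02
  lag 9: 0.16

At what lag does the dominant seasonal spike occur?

3

The largest autocorrelation is r_3 = 0.53; the remaining lags stay at or below 0.24. The elevated value at lag 1 (0.24), dropping to 0.18 at lag 2, reflects decaying short-term dependence rather than seasonality.
The dominant spike at lag 3 indicates a seasonal period of 3.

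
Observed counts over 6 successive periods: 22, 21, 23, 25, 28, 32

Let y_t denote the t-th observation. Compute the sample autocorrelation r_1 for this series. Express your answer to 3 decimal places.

Mean ȳ = (22 + 21 + 23 + 25 + 28 + 32)/6 = 25.1667
Σ(y_t−ȳ)(y_{t+1}−ȳ) = (13.1944) + (9.0278) + (0.3611) + (-0.4722) + (19.3611) = 41.4722
Denominator Σ(y_t−ȳ)² = 86.8333
r_1 = 41.4722 / 86.8333 = 0.478

0.478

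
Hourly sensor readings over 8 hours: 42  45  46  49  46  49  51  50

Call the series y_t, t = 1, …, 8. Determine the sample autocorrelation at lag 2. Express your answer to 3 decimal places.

Mean ȳ = (42 + 45 + 46 + 49 + 46 + 49 + 51 + 50)/8 = 47.2500
Deviations from mean: -5.2500, -2.2500, -1.2500, 1.7500, -1.2500, 1.7500, 3.7500, 2.7500
Σ(y_t−ȳ)(y_{t+2}−ȳ) = (6.5625) + (-3.9375) + (1.5625) + (3.0625) + (-4.6875) + (4.8125) = 7.3750
Denominator Σ(y_t−ȳ)² = 63.5000
r_2 = 7.3750 / 63.5000 = 0.116

0.116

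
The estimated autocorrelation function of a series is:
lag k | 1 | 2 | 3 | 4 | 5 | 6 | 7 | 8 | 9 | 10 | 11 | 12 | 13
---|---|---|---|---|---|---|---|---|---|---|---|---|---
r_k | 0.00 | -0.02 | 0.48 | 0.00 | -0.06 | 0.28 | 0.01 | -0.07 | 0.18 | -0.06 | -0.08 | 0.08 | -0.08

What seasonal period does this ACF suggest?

3

The largest autocorrelation is r_3 = 0.48, with weaker echoes at lags 6 (0.28) and 9 (0.18); the remaining lags stay at or below 0.08.
The dominant spike at lag 3 indicates a seasonal period of 3.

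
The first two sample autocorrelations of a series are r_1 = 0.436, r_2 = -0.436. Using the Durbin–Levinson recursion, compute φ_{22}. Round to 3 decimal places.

-0.773

φ_{22} = (r_2 − r_1²) / (1 − r_1²)
r_1² = (0.436)² = 0.190096
Numerator = -0.436 − 0.1901 = -0.6261; denominator = 1 − 0.1901 = 0.8099
φ_{22} = -0.6261 / 0.8099 = -0.773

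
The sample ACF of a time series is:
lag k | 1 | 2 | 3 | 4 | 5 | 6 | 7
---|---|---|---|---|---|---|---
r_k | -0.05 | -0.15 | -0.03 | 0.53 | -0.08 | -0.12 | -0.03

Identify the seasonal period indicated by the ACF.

4

The largest autocorrelation is r_4 = 0.53; the remaining lags stay at or below -0.03.
The dominant spike at lag 4 indicates a seasonal period of 4.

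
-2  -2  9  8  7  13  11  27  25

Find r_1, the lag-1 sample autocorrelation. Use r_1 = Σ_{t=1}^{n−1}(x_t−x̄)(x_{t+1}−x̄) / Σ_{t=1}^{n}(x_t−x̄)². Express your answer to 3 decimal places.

Mean x̄ = (-2 − 2 + 9 + 8 + 7 + 13 + 11 + 27 + 25)/9 = 10.6667
Numerator Σ_{t=1}^{8}(x_t−x̄)(x_{t+1}−x̄) = 427.5556
Denominator Σ(x_t−x̄)² = 822.0000
r_1 = 427.5556 / 822.0000 = 0.520

0.520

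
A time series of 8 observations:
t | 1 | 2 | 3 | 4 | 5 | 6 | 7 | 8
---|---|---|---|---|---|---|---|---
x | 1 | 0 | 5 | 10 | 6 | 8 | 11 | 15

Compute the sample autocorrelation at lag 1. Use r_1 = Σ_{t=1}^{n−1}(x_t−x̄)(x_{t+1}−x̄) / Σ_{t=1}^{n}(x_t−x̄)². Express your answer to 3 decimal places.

0.456

Mean x̄ = (1 + 0 + 5 + 10 + 6 + 8 + 11 + 15)/8 = 7.0000
Deviations from mean: -6.0000, -7.0000, -2.0000, 3.0000, -1.0000, 1.0000, 4.0000, 8.0000
Numerator Σ_{t=1}^{7}(x_t−x̄)(x_{t+1}−x̄) = 82.0000
Denominator Σ(x_t−x̄)² = 180.0000
r_1 = 82.0000 / 180.0000 = 0.456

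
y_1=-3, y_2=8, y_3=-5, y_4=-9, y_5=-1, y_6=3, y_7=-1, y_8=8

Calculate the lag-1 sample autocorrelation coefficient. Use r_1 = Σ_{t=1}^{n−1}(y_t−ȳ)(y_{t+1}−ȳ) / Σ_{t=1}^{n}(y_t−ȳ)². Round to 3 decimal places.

-0.094

Mean ȳ = (-3 + 8 − 5 − 9 − 1 + 3 − 1 + 8)/8 = 0.0000
Deviations from mean: -3.0000, 8.0000, -5.0000, -9.0000, -1.0000, 3.0000, -1.0000, 8.0000
Σ(y_t−ȳ)(y_{t+1}−ȳ) = (-24.0000) + (-40.0000) + (45.0000) + (9.0000) + (-3.0000) + (-3.0000) + (-8.0000) = -24.0000
Denominator Σ(y_t−ȳ)² = 254.0000
r_1 = -24.0000 / 254.0000 = -0.094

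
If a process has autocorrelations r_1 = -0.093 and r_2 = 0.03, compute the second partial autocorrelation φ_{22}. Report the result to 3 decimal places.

0.022

φ_{22} = (r_2 − r_1²) / (1 − r_1²)
r_1² = (-0.093)² = 0.008649
Numerator = 0.03 − 0.0086 = 0.0214; denominator = 1 − 0.0086 = 0.9914
φ_{22} = 0.0214 / 0.9914 = 0.022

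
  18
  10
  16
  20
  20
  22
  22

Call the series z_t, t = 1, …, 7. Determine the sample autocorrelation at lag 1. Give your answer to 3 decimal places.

0.377

Mean z̄ = (18 + 10 + 16 + 20 + 20 + 22 + 22)/7 = 18.2857
Σ(z_t−z̄)(z_{t+1}−z̄) = (2.3673) + (18.9388) + (-3.9184) + (2.9388) + (6.3673) + (13.7959) = 40.4898
Denominator Σ(z_t−z̄)² = 107.4286
r_1 = 40.4898 / 107.4286 = 0.377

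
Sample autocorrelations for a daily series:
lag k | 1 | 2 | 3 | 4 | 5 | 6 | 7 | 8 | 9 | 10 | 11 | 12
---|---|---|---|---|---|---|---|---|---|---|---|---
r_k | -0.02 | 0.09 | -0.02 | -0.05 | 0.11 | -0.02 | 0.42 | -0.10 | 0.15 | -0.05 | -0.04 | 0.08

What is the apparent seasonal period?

The largest autocorrelation is r_7 = 0.42; the remaining lags stay at or below 0.15.
The dominant spike at lag 7 indicates a seasonal period of 7.

7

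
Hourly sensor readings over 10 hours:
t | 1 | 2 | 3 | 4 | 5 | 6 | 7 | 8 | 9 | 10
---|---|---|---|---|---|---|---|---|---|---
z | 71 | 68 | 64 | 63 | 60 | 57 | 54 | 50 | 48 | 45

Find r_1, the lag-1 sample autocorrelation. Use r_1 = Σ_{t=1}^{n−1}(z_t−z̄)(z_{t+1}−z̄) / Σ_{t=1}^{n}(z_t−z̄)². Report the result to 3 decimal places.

0.693

Mean z̄ = (71 + 68 + 64 + 63 + 60 + 57 + 54 + 50 + 48 + 45)/10 = 58.0000
Numerator Σ_{t=1}^{9}(z_t−z̄)(z_{t+1}−z̄) = 474.0000
Denominator Σ(z_t−z̄)² = 684.0000
r_1 = 474.0000 / 684.0000 = 0.693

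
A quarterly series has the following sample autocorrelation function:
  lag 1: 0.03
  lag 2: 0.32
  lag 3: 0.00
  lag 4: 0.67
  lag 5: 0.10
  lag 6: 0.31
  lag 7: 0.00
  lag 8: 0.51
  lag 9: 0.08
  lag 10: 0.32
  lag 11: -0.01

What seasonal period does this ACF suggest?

The largest autocorrelation is r_4 = 0.67, with a weaker echo at lag 8 (0.51); the remaining lags stay at or below 0.32.
The dominant spike at lag 4 indicates a seasonal period of 4.

4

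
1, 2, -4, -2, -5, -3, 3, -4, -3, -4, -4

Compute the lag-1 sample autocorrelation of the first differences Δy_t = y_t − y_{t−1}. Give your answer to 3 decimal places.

First differences Δy: 1, -6, 2, -3, 2, 6, -7, 1, -1, 0
Mean of differences = -0.5000
Numerator Σ(Δy_t−Δȳ)(Δy_{t+1}−Δȳ) = -71.2500
Denominator Σ(Δy_t−Δȳ)² = 138.5000
r_1(Δy) = -71.2500 / 138.5000 = -0.514

-0.514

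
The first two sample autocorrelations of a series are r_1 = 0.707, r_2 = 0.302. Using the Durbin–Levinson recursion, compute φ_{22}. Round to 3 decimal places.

-0.396

φ_{22} = (r_2 − r_1²) / (1 − r_1²)
r_1² = (0.707)² = 0.499849
Numerator = 0.302 − 0.4998 = -0.1978; denominator = 1 − 0.4998 = 0.5002
φ_{22} = -0.1978 / 0.5002 = -0.396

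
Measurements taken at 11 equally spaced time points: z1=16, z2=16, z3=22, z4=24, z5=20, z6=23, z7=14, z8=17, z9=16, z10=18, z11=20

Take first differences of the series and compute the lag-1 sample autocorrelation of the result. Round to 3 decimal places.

-0.394

First differences Δz: 0, 6, 2, -4, 3, -9, 3, -1, 2, 2
Mean of differences = 0.4000
Numerator Σ(Δz_t−Δz̄)(Δz_{t+1}−Δz̄) = -63.9600
Denominator Σ(Δz_t−Δz̄)² = 162.4000
r_1(Δz) = -63.9600 / 162.4000 = -0.394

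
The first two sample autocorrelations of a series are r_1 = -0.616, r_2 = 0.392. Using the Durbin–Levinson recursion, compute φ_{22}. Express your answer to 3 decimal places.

0.020

φ_{22} = (r_2 − r_1²) / (1 − r_1²)
r_1² = (-0.616)² = 0.379456
Numerator = 0.392 − 0.3795 = 0.0125; denominator = 1 − 0.3795 = 0.6205
φ_{22} = 0.0125 / 0.6205 = 0.020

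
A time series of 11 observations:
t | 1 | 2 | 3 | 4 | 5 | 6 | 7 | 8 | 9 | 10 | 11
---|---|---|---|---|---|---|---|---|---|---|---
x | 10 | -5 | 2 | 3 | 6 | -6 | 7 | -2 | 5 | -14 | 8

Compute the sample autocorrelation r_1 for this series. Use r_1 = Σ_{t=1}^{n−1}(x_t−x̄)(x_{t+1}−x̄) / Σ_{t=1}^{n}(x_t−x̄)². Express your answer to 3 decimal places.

-0.597

Mean x̄ = (10 − 5 + 2 + 3 + 6 − 6 + 7 − 2 + 5 − 14 + 8)/11 = 1.2727
Numerator Σ_{t=1}^{10}(x_t−x̄)(x_{t+1}−x̄) = -316.5289
Denominator Σ(x_t−x̄)² = 530.1818
r_1 = -316.5289 / 530.1818 = -0.597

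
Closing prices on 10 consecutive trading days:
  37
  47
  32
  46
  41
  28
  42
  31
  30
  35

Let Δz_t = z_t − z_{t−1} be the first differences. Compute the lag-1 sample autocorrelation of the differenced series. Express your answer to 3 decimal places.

-0.661

First differences Δz: 10, -15, 14, -5, -13, 14, -11, -1, 5
Mean of differences = -0.2222
Numerator Σ(Δz_t−Δz̄)(Δz_{t+1}−Δz̄) = -698.8272
Denominator Σ(Δz_t−Δz̄)² = 1057.5556
r_1(Δz) = -698.8272 / 1057.5556 = -0.661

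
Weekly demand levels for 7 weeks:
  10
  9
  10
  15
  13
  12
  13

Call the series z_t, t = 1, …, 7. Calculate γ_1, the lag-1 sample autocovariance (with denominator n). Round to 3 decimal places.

1.233

Mean z̄ = (10 + 9 + 10 + 15 + 13 + 12 + 13)/7 = 11.7143
Deviations: -1.7143, -2.7143, -1.7143, 3.2857, 1.2857, 0.2857, 1.2857
Σ_{t=1}^{6}(z_t−z̄)(z_{t+1}−z̄) = 8.6327
γ_1 = 8.6327 / 7 = 1.233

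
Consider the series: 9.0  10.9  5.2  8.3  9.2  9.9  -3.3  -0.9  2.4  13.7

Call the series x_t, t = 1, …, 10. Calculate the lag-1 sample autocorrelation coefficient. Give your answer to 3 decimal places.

Mean x̄ = (9.0 + 10.9 + 5.2 + 8.3 + 9.2 + 9.9 − 3.3 − 0.9 + 2.4 + 13.7)/10 = 6.4400
Numerator Σ_{t=1}^{9}(x_t−x̄)(x_{t+1}−x̄) = 56.3784
Denominator Σ(x_t−x̄)² = 268.8040
r_1 = 56.3784 / 268.8040 = 0.210

0.210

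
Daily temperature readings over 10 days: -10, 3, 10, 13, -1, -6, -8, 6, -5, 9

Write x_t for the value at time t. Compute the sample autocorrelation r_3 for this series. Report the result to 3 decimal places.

-0.569

Mean x̄ = (-10 + 3 + 10 + 13 − 1 − 6 − 8 + 6 − 5 + 9)/10 = 1.1000
Σ(x_t−x̄)(x_{t+3}−x̄) = (-132.0900) + (-3.9900) + (-63.1900) + (-108.2900) + (-10.2900) + (43.3100) + (-71.8900) = -346.4300
Denominator Σ(x_t−x̄)² = 608.9000
r_3 = -346.4300 / 608.9000 = -0.569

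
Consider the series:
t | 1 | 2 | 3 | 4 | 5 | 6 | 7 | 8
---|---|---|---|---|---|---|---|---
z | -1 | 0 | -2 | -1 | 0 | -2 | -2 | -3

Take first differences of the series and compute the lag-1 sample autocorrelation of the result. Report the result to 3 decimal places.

-0.495

First differences Δz: 1, -2, 1, 1, -2, 0, -1
Mean of differences = -0.2857
Numerator Σ(Δz_t−Δz̄)(Δz_{t+1}−Δz̄) = -5.6531
Denominator Σ(Δz_t−Δz̄)² = 11.4286
r_1(Δz) = -5.6531 / 11.4286 = -0.495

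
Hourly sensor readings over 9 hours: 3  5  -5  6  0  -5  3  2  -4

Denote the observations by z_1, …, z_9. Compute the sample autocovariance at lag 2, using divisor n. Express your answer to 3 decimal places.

Mean z̄ = (3 + 5 − 5 + 6 + 0 − 5 + 3 + 2 − 4)/9 = 0.5556
Σ_{t=1}^{7}(z_t−z̄)(z_{t+2}−z̄) = -37.0617
γ_2 = -37.0617 / 9 = -4.118

-4.118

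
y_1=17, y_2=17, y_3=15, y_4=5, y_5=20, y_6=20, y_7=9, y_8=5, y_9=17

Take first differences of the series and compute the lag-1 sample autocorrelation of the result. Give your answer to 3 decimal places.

First differences Δy: 0, -2, -10, 15, 0, -11, -4, 12
Mean of differences = 0.0000
Numerator Σ(Δy_t−Δȳ)(Δy_{t+1}−Δȳ) = -134.0000
Denominator Σ(Δy_t−Δȳ)² = 610.0000
r_1(Δy) = -134.0000 / 610.0000 = -0.220

-0.220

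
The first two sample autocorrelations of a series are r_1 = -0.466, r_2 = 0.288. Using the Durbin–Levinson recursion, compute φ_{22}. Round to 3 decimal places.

0.090

φ_{22} = (r_2 − r_1²) / (1 − r_1²)
r_1² = (-0.466)² = 0.217156
Numerator = 0.288 − 0.2172 = 0.0708; denominator = 1 − 0.2172 = 0.7828
φ_{22} = 0.0708 / 0.7828 = 0.090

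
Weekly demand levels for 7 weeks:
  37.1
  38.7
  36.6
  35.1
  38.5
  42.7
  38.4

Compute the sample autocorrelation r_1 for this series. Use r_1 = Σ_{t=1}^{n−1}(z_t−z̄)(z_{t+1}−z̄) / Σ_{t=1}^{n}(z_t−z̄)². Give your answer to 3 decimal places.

0.146

Mean z̄ = (37.1 + 38.7 + 36.6 + 35.1 + 38.5 + 42.7 + 38.4)/7 = 38.1571
Deviations from mean: -1.0571, 0.5429, -1.5571, -3.0571, 0.3429, 4.5429, 0.2429
Numerator Σ_{t=1}^{6}(z_t−z̄)(z_{t+1}−z̄) = 4.9539
Denominator Σ(z_t−z̄)² = 33.9971
r_1 = 4.9539 / 33.9971 = 0.146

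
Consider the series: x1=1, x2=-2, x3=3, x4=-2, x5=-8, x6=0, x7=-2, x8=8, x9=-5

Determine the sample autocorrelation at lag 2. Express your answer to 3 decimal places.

Mean x̄ = (1 − 2 + 3 − 2 − 8 + 0 − 2 + 8 − 5)/9 = -0.7778
Σ(x_t−x̄)(x_{t+2}−x̄) = (6.7160) + (1.4938) + (-27.2840) + (-0.9506) + (8.8272) + (6.8272) + (5.1605) = 0.7901
Denominator Σ(x_t−x̄)² = 169.5556
r_2 = 0.7901 / 169.5556 = 0.005

0.005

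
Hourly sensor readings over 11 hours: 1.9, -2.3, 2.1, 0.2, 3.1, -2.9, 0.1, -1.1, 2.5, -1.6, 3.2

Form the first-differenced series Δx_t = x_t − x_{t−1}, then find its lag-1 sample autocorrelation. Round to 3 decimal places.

First differences Δx: -4.2, 4.4, -1.9, 2.9, -6.0, 3.0, -1.2, 3.6, -4.1, 4.8
Mean of differences = 0.1300
Numerator Σ(Δx_t−Δx̄)(Δx_{t+1}−Δx̄) = -110.2179
Denominator Σ(Δx_t−Δx̄)² = 148.1010
r_1(Δx) = -110.2179 / 148.1010 = -0.744

-0.744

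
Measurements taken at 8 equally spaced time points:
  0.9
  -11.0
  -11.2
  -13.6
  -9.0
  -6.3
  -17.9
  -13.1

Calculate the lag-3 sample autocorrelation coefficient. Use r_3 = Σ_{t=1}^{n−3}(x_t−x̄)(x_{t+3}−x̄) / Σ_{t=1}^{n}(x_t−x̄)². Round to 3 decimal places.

Mean x̄ = (0.9 − 11.0 − 11.2 − 13.6 − 9.0 − 6.3 − 17.9 − 13.1)/8 = -10.1500
Σ(x_t−x̄)(x_{t+3}−x̄) = (-38.1225) + (-0.9775) + (-4.0425) + (26.7375) + (-3.3925) = -19.7975
Denominator Σ(x_t−x̄)² = 220.7400
r_3 = -19.7975 / 220.7400 = -0.090

-0.090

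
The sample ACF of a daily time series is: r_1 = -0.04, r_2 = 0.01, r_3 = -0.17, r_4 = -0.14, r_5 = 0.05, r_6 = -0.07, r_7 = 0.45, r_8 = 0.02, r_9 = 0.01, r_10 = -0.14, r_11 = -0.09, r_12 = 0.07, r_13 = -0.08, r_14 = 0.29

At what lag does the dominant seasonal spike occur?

The largest autocorrelation is r_7 = 0.45, with a weaker echo at lag 14 (0.29); the remaining lags stay at or below 0.07.
The dominant spike at lag 7 indicates a seasonal period of 7.

7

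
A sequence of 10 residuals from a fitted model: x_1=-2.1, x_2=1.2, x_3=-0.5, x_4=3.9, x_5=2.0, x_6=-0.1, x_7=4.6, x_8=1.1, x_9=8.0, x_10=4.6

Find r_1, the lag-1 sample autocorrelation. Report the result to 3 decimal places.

0.021

Mean x̄ = (-2.1 + 1.2 − 0.5 + 3.9 + 2.0 − 0.1 + 4.6 + 1.1 + 8.0 + 4.6)/10 = 2.2700
Numerator Σ_{t=1}^{9}(x_t−x̄)(x_{t+1}−x̄) = 1.7231
Denominator Σ(x_t−x̄)² = 81.3210
r_1 = 1.7231 / 81.3210 = 0.021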